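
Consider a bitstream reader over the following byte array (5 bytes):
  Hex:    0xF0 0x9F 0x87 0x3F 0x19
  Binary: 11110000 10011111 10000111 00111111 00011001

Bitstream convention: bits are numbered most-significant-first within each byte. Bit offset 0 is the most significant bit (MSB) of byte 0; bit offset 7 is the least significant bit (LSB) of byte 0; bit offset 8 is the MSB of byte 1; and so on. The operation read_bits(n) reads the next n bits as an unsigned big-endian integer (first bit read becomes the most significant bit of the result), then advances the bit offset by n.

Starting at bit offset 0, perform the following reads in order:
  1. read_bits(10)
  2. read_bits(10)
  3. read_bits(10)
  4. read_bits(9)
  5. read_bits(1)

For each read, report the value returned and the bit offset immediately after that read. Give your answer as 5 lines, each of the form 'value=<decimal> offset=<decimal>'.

Answer: value=962 offset=10
value=504 offset=20
value=463 offset=30
value=396 offset=39
value=1 offset=40

Derivation:
Read 1: bits[0:10] width=10 -> value=962 (bin 1111000010); offset now 10 = byte 1 bit 2; 30 bits remain
Read 2: bits[10:20] width=10 -> value=504 (bin 0111111000); offset now 20 = byte 2 bit 4; 20 bits remain
Read 3: bits[20:30] width=10 -> value=463 (bin 0111001111); offset now 30 = byte 3 bit 6; 10 bits remain
Read 4: bits[30:39] width=9 -> value=396 (bin 110001100); offset now 39 = byte 4 bit 7; 1 bits remain
Read 5: bits[39:40] width=1 -> value=1 (bin 1); offset now 40 = byte 5 bit 0; 0 bits remain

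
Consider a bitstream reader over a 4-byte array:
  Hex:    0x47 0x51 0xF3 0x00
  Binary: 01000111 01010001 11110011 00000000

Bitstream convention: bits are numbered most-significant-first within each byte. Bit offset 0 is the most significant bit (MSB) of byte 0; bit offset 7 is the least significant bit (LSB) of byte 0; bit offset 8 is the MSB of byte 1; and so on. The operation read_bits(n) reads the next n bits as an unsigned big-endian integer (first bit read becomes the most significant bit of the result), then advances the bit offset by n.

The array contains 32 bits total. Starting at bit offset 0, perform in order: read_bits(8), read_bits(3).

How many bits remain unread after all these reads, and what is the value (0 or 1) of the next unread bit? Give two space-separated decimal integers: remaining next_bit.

Answer: 21 1

Derivation:
Read 1: bits[0:8] width=8 -> value=71 (bin 01000111); offset now 8 = byte 1 bit 0; 24 bits remain
Read 2: bits[8:11] width=3 -> value=2 (bin 010); offset now 11 = byte 1 bit 3; 21 bits remain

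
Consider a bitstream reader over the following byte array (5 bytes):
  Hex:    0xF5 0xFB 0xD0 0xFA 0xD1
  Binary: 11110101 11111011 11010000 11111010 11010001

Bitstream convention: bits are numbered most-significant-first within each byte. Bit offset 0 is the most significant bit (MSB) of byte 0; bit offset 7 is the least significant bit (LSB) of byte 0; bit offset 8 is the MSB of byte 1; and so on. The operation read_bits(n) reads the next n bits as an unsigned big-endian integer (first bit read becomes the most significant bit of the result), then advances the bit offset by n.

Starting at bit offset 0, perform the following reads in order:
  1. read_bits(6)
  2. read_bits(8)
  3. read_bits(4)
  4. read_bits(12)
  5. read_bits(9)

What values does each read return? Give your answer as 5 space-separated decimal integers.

Answer: 61 126 15 1086 360

Derivation:
Read 1: bits[0:6] width=6 -> value=61 (bin 111101); offset now 6 = byte 0 bit 6; 34 bits remain
Read 2: bits[6:14] width=8 -> value=126 (bin 01111110); offset now 14 = byte 1 bit 6; 26 bits remain
Read 3: bits[14:18] width=4 -> value=15 (bin 1111); offset now 18 = byte 2 bit 2; 22 bits remain
Read 4: bits[18:30] width=12 -> value=1086 (bin 010000111110); offset now 30 = byte 3 bit 6; 10 bits remain
Read 5: bits[30:39] width=9 -> value=360 (bin 101101000); offset now 39 = byte 4 bit 7; 1 bits remain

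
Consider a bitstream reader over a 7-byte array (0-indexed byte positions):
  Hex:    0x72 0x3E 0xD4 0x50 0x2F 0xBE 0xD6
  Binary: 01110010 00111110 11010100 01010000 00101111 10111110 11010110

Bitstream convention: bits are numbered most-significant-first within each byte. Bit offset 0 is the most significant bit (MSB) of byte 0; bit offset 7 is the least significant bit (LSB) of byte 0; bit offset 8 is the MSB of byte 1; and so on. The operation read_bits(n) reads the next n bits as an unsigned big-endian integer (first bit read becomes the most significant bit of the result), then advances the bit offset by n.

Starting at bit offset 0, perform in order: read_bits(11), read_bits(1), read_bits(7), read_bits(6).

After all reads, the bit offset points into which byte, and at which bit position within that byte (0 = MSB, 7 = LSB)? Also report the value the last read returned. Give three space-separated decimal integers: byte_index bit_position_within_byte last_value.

Read 1: bits[0:11] width=11 -> value=913 (bin 01110010001); offset now 11 = byte 1 bit 3; 45 bits remain
Read 2: bits[11:12] width=1 -> value=1 (bin 1); offset now 12 = byte 1 bit 4; 44 bits remain
Read 3: bits[12:19] width=7 -> value=118 (bin 1110110); offset now 19 = byte 2 bit 3; 37 bits remain
Read 4: bits[19:25] width=6 -> value=40 (bin 101000); offset now 25 = byte 3 bit 1; 31 bits remain

Answer: 3 1 40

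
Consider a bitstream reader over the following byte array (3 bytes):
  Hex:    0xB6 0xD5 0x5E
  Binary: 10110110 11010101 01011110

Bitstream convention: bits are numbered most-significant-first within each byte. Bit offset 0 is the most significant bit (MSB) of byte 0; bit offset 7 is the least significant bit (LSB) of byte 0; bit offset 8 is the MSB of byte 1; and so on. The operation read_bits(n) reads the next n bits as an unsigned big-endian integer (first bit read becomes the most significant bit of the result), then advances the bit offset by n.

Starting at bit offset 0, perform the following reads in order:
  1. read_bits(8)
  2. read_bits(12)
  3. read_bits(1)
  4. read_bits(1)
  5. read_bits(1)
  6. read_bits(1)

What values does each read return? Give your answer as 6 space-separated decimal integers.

Answer: 182 3413 1 1 1 0

Derivation:
Read 1: bits[0:8] width=8 -> value=182 (bin 10110110); offset now 8 = byte 1 bit 0; 16 bits remain
Read 2: bits[8:20] width=12 -> value=3413 (bin 110101010101); offset now 20 = byte 2 bit 4; 4 bits remain
Read 3: bits[20:21] width=1 -> value=1 (bin 1); offset now 21 = byte 2 bit 5; 3 bits remain
Read 4: bits[21:22] width=1 -> value=1 (bin 1); offset now 22 = byte 2 bit 6; 2 bits remain
Read 5: bits[22:23] width=1 -> value=1 (bin 1); offset now 23 = byte 2 bit 7; 1 bits remain
Read 6: bits[23:24] width=1 -> value=0 (bin 0); offset now 24 = byte 3 bit 0; 0 bits remain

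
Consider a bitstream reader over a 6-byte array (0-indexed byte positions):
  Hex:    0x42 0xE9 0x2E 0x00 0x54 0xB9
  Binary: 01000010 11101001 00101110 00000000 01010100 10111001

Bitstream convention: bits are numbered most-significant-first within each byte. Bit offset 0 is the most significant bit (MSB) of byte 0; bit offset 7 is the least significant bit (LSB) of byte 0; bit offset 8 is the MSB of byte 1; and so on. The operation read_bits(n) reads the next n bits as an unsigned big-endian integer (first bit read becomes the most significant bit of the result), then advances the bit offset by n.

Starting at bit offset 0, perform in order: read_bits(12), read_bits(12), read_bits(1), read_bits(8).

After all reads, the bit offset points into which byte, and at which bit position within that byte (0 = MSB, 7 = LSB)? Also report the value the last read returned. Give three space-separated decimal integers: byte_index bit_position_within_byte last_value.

Read 1: bits[0:12] width=12 -> value=1070 (bin 010000101110); offset now 12 = byte 1 bit 4; 36 bits remain
Read 2: bits[12:24] width=12 -> value=2350 (bin 100100101110); offset now 24 = byte 3 bit 0; 24 bits remain
Read 3: bits[24:25] width=1 -> value=0 (bin 0); offset now 25 = byte 3 bit 1; 23 bits remain
Read 4: bits[25:33] width=8 -> value=0 (bin 00000000); offset now 33 = byte 4 bit 1; 15 bits remain

Answer: 4 1 0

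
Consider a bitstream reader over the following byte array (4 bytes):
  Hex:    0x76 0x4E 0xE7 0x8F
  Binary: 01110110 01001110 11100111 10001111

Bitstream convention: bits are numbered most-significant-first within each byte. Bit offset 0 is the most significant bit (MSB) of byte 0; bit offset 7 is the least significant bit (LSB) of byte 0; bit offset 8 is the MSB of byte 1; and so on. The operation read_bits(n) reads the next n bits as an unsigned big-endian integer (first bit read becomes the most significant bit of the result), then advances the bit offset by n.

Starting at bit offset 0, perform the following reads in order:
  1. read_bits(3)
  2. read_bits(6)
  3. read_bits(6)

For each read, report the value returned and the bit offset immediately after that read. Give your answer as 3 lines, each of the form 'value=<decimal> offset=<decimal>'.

Read 1: bits[0:3] width=3 -> value=3 (bin 011); offset now 3 = byte 0 bit 3; 29 bits remain
Read 2: bits[3:9] width=6 -> value=44 (bin 101100); offset now 9 = byte 1 bit 1; 23 bits remain
Read 3: bits[9:15] width=6 -> value=39 (bin 100111); offset now 15 = byte 1 bit 7; 17 bits remain

Answer: value=3 offset=3
value=44 offset=9
value=39 offset=15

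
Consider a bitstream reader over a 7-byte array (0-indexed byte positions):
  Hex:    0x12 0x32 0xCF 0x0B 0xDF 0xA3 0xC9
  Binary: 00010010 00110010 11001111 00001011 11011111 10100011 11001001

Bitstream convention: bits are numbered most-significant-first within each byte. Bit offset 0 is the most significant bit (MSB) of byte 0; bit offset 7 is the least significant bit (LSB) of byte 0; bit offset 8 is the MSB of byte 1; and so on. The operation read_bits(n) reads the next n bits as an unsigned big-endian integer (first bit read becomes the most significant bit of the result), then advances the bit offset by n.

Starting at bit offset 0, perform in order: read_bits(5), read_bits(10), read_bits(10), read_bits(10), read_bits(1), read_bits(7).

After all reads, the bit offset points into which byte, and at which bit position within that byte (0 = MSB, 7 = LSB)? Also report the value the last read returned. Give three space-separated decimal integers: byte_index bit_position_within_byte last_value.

Answer: 5 3 125

Derivation:
Read 1: bits[0:5] width=5 -> value=2 (bin 00010); offset now 5 = byte 0 bit 5; 51 bits remain
Read 2: bits[5:15] width=10 -> value=281 (bin 0100011001); offset now 15 = byte 1 bit 7; 41 bits remain
Read 3: bits[15:25] width=10 -> value=414 (bin 0110011110); offset now 25 = byte 3 bit 1; 31 bits remain
Read 4: bits[25:35] width=10 -> value=94 (bin 0001011110); offset now 35 = byte 4 bit 3; 21 bits remain
Read 5: bits[35:36] width=1 -> value=1 (bin 1); offset now 36 = byte 4 bit 4; 20 bits remain
Read 6: bits[36:43] width=7 -> value=125 (bin 1111101); offset now 43 = byte 5 bit 3; 13 bits remain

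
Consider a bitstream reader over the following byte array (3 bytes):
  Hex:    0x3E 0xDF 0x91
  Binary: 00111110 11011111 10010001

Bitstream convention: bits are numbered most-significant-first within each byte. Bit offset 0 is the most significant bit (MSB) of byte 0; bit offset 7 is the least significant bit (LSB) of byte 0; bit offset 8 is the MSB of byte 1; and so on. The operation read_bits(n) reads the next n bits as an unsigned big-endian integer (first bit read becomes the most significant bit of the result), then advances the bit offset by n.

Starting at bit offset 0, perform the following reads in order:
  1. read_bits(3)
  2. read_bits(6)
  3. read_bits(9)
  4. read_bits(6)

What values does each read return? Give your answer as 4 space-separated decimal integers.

Answer: 1 61 382 17

Derivation:
Read 1: bits[0:3] width=3 -> value=1 (bin 001); offset now 3 = byte 0 bit 3; 21 bits remain
Read 2: bits[3:9] width=6 -> value=61 (bin 111101); offset now 9 = byte 1 bit 1; 15 bits remain
Read 3: bits[9:18] width=9 -> value=382 (bin 101111110); offset now 18 = byte 2 bit 2; 6 bits remain
Read 4: bits[18:24] width=6 -> value=17 (bin 010001); offset now 24 = byte 3 bit 0; 0 bits remain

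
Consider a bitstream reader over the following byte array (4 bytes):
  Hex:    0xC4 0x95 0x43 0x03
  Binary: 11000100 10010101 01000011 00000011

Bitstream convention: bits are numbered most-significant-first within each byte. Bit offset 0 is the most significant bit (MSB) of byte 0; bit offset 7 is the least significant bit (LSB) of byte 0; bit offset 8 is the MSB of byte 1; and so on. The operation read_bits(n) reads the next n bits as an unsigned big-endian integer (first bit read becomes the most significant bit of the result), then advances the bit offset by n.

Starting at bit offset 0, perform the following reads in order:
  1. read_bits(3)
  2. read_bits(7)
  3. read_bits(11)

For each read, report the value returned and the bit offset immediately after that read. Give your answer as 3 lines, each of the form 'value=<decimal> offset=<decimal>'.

Read 1: bits[0:3] width=3 -> value=6 (bin 110); offset now 3 = byte 0 bit 3; 29 bits remain
Read 2: bits[3:10] width=7 -> value=18 (bin 0010010); offset now 10 = byte 1 bit 2; 22 bits remain
Read 3: bits[10:21] width=11 -> value=680 (bin 01010101000); offset now 21 = byte 2 bit 5; 11 bits remain

Answer: value=6 offset=3
value=18 offset=10
value=680 offset=21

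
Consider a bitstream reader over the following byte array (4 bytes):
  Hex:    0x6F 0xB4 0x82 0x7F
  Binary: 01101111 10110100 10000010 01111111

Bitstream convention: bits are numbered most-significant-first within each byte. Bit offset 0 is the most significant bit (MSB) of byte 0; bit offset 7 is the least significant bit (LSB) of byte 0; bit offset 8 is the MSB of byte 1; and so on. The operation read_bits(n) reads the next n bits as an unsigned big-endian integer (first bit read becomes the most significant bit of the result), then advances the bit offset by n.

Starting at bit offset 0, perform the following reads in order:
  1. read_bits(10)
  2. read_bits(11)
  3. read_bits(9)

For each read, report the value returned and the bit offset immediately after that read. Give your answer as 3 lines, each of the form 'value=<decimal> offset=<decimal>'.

Read 1: bits[0:10] width=10 -> value=446 (bin 0110111110); offset now 10 = byte 1 bit 2; 22 bits remain
Read 2: bits[10:21] width=11 -> value=1680 (bin 11010010000); offset now 21 = byte 2 bit 5; 11 bits remain
Read 3: bits[21:30] width=9 -> value=159 (bin 010011111); offset now 30 = byte 3 bit 6; 2 bits remain

Answer: value=446 offset=10
value=1680 offset=21
value=159 offset=30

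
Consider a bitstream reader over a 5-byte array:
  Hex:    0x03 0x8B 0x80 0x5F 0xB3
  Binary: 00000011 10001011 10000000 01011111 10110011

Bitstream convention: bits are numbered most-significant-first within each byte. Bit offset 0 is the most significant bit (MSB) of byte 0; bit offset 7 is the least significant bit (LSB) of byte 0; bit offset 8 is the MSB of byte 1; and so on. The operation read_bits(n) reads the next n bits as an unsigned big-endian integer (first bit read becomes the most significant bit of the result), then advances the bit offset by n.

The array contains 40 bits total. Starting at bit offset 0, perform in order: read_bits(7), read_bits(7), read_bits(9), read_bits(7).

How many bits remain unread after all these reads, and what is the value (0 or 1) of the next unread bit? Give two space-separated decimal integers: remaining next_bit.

Answer: 10 1

Derivation:
Read 1: bits[0:7] width=7 -> value=1 (bin 0000001); offset now 7 = byte 0 bit 7; 33 bits remain
Read 2: bits[7:14] width=7 -> value=98 (bin 1100010); offset now 14 = byte 1 bit 6; 26 bits remain
Read 3: bits[14:23] width=9 -> value=448 (bin 111000000); offset now 23 = byte 2 bit 7; 17 bits remain
Read 4: bits[23:30] width=7 -> value=23 (bin 0010111); offset now 30 = byte 3 bit 6; 10 bits remain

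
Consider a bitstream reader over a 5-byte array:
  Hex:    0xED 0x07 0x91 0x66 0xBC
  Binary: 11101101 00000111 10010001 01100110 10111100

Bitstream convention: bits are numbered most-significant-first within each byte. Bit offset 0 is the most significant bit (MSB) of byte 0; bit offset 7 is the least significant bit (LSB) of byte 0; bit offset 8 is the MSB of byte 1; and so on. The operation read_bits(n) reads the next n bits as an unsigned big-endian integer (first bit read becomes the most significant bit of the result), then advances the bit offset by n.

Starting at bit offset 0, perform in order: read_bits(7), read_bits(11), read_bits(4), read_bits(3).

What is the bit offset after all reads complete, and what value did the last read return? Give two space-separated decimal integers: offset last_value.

Read 1: bits[0:7] width=7 -> value=118 (bin 1110110); offset now 7 = byte 0 bit 7; 33 bits remain
Read 2: bits[7:18] width=11 -> value=1054 (bin 10000011110); offset now 18 = byte 2 bit 2; 22 bits remain
Read 3: bits[18:22] width=4 -> value=4 (bin 0100); offset now 22 = byte 2 bit 6; 18 bits remain
Read 4: bits[22:25] width=3 -> value=2 (bin 010); offset now 25 = byte 3 bit 1; 15 bits remain

Answer: 25 2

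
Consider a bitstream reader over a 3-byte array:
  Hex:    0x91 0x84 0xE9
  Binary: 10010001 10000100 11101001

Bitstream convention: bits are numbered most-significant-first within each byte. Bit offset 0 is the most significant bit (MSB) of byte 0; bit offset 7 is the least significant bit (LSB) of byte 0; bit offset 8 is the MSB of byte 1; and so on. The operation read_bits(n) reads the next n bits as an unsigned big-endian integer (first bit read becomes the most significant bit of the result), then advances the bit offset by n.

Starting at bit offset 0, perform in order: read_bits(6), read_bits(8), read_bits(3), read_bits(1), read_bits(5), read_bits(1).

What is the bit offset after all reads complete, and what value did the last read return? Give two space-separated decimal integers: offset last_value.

Read 1: bits[0:6] width=6 -> value=36 (bin 100100); offset now 6 = byte 0 bit 6; 18 bits remain
Read 2: bits[6:14] width=8 -> value=97 (bin 01100001); offset now 14 = byte 1 bit 6; 10 bits remain
Read 3: bits[14:17] width=3 -> value=1 (bin 001); offset now 17 = byte 2 bit 1; 7 bits remain
Read 4: bits[17:18] width=1 -> value=1 (bin 1); offset now 18 = byte 2 bit 2; 6 bits remain
Read 5: bits[18:23] width=5 -> value=20 (bin 10100); offset now 23 = byte 2 bit 7; 1 bits remain
Read 6: bits[23:24] width=1 -> value=1 (bin 1); offset now 24 = byte 3 bit 0; 0 bits remain

Answer: 24 1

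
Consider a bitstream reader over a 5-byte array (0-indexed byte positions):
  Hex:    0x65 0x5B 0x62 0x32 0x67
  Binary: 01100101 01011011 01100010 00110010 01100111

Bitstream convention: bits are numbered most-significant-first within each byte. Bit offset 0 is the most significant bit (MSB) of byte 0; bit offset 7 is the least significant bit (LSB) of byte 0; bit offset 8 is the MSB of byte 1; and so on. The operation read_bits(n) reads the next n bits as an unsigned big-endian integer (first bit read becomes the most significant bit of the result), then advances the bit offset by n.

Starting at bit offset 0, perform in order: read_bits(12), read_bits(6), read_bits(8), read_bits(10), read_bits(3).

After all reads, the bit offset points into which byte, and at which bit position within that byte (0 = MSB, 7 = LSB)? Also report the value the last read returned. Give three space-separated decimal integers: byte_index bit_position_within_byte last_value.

Read 1: bits[0:12] width=12 -> value=1621 (bin 011001010101); offset now 12 = byte 1 bit 4; 28 bits remain
Read 2: bits[12:18] width=6 -> value=45 (bin 101101); offset now 18 = byte 2 bit 2; 22 bits remain
Read 3: bits[18:26] width=8 -> value=136 (bin 10001000); offset now 26 = byte 3 bit 2; 14 bits remain
Read 4: bits[26:36] width=10 -> value=806 (bin 1100100110); offset now 36 = byte 4 bit 4; 4 bits remain
Read 5: bits[36:39] width=3 -> value=3 (bin 011); offset now 39 = byte 4 bit 7; 1 bits remain

Answer: 4 7 3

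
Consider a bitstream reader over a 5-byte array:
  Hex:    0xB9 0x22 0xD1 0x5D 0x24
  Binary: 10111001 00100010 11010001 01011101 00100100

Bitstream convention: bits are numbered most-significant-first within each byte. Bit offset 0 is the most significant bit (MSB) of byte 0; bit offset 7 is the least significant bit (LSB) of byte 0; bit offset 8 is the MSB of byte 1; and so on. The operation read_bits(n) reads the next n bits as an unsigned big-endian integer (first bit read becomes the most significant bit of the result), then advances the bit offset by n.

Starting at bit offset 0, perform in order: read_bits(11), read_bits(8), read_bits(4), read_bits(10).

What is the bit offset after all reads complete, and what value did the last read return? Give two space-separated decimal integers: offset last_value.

Answer: 33 698

Derivation:
Read 1: bits[0:11] width=11 -> value=1481 (bin 10111001001); offset now 11 = byte 1 bit 3; 29 bits remain
Read 2: bits[11:19] width=8 -> value=22 (bin 00010110); offset now 19 = byte 2 bit 3; 21 bits remain
Read 3: bits[19:23] width=4 -> value=8 (bin 1000); offset now 23 = byte 2 bit 7; 17 bits remain
Read 4: bits[23:33] width=10 -> value=698 (bin 1010111010); offset now 33 = byte 4 bit 1; 7 bits remain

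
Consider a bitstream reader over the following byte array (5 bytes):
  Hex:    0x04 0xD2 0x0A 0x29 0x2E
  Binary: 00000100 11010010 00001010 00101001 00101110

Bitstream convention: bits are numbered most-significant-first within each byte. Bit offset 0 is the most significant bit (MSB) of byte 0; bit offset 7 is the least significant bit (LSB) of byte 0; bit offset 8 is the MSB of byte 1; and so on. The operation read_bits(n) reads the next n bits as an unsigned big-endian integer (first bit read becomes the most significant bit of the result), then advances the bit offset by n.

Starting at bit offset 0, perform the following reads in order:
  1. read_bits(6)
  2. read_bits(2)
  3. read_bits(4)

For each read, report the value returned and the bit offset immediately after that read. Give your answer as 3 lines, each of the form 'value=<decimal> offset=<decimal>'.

Read 1: bits[0:6] width=6 -> value=1 (bin 000001); offset now 6 = byte 0 bit 6; 34 bits remain
Read 2: bits[6:8] width=2 -> value=0 (bin 00); offset now 8 = byte 1 bit 0; 32 bits remain
Read 3: bits[8:12] width=4 -> value=13 (bin 1101); offset now 12 = byte 1 bit 4; 28 bits remain

Answer: value=1 offset=6
value=0 offset=8
value=13 offset=12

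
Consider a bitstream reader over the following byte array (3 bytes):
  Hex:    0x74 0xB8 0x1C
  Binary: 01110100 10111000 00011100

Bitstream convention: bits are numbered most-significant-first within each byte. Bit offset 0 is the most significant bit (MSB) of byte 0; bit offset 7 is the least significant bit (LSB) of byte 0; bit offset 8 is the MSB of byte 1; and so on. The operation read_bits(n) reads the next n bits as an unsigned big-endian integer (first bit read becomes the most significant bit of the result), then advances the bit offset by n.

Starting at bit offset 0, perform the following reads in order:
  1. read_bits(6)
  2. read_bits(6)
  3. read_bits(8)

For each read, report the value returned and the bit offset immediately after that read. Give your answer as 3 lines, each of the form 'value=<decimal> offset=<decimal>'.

Read 1: bits[0:6] width=6 -> value=29 (bin 011101); offset now 6 = byte 0 bit 6; 18 bits remain
Read 2: bits[6:12] width=6 -> value=11 (bin 001011); offset now 12 = byte 1 bit 4; 12 bits remain
Read 3: bits[12:20] width=8 -> value=129 (bin 10000001); offset now 20 = byte 2 bit 4; 4 bits remain

Answer: value=29 offset=6
value=11 offset=12
value=129 offset=20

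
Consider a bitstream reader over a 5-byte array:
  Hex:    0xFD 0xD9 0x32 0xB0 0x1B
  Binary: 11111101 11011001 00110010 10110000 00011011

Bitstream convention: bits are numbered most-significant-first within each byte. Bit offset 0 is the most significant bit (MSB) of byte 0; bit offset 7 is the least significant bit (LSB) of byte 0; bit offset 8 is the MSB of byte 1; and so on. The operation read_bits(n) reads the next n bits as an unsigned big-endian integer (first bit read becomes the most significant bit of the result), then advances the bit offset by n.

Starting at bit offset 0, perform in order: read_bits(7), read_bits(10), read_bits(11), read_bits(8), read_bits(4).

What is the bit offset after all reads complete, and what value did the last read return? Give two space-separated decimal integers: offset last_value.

Answer: 40 11

Derivation:
Read 1: bits[0:7] width=7 -> value=126 (bin 1111110); offset now 7 = byte 0 bit 7; 33 bits remain
Read 2: bits[7:17] width=10 -> value=946 (bin 1110110010); offset now 17 = byte 2 bit 1; 23 bits remain
Read 3: bits[17:28] width=11 -> value=811 (bin 01100101011); offset now 28 = byte 3 bit 4; 12 bits remain
Read 4: bits[28:36] width=8 -> value=1 (bin 00000001); offset now 36 = byte 4 bit 4; 4 bits remain
Read 5: bits[36:40] width=4 -> value=11 (bin 1011); offset now 40 = byte 5 bit 0; 0 bits remain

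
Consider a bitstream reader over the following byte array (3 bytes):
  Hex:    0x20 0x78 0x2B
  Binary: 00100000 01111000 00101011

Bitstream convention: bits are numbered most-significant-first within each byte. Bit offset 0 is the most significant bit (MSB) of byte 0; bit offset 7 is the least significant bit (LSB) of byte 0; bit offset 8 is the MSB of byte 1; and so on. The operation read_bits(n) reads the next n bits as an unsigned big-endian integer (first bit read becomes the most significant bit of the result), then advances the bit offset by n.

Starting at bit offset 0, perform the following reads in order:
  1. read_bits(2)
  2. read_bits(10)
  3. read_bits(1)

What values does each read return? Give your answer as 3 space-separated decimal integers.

Answer: 0 519 1

Derivation:
Read 1: bits[0:2] width=2 -> value=0 (bin 00); offset now 2 = byte 0 bit 2; 22 bits remain
Read 2: bits[2:12] width=10 -> value=519 (bin 1000000111); offset now 12 = byte 1 bit 4; 12 bits remain
Read 3: bits[12:13] width=1 -> value=1 (bin 1); offset now 13 = byte 1 bit 5; 11 bits remain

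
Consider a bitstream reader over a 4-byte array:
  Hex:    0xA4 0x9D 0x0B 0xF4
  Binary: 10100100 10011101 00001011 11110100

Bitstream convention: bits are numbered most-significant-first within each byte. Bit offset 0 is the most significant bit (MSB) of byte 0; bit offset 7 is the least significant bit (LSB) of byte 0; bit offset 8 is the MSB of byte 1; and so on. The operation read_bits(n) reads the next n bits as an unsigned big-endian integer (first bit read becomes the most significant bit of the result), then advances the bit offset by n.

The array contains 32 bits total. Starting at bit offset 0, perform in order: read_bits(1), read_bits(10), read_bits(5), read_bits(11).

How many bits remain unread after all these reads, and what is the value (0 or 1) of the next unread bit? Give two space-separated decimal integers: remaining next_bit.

Answer: 5 1

Derivation:
Read 1: bits[0:1] width=1 -> value=1 (bin 1); offset now 1 = byte 0 bit 1; 31 bits remain
Read 2: bits[1:11] width=10 -> value=292 (bin 0100100100); offset now 11 = byte 1 bit 3; 21 bits remain
Read 3: bits[11:16] width=5 -> value=29 (bin 11101); offset now 16 = byte 2 bit 0; 16 bits remain
Read 4: bits[16:27] width=11 -> value=95 (bin 00001011111); offset now 27 = byte 3 bit 3; 5 bits remain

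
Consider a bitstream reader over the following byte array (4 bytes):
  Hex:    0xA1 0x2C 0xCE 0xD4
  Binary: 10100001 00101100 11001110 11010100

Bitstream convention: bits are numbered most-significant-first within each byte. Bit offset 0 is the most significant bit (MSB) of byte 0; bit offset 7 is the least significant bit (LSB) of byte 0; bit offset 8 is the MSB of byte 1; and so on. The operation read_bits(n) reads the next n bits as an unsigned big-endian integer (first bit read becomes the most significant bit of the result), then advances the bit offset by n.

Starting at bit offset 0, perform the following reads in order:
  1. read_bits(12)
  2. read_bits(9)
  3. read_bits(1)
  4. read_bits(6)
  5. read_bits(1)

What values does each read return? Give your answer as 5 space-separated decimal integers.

Answer: 2578 409 1 45 0

Derivation:
Read 1: bits[0:12] width=12 -> value=2578 (bin 101000010010); offset now 12 = byte 1 bit 4; 20 bits remain
Read 2: bits[12:21] width=9 -> value=409 (bin 110011001); offset now 21 = byte 2 bit 5; 11 bits remain
Read 3: bits[21:22] width=1 -> value=1 (bin 1); offset now 22 = byte 2 bit 6; 10 bits remain
Read 4: bits[22:28] width=6 -> value=45 (bin 101101); offset now 28 = byte 3 bit 4; 4 bits remain
Read 5: bits[28:29] width=1 -> value=0 (bin 0); offset now 29 = byte 3 bit 5; 3 bits remain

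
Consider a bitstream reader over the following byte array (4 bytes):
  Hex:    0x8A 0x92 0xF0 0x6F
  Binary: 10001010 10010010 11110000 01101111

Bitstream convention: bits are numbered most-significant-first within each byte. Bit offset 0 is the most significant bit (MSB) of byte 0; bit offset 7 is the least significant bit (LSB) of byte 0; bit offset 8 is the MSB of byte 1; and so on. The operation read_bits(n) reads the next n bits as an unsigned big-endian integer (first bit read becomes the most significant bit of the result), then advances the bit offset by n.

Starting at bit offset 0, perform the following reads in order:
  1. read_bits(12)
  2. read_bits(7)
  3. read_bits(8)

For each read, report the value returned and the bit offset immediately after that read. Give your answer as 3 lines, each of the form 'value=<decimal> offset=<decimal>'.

Read 1: bits[0:12] width=12 -> value=2217 (bin 100010101001); offset now 12 = byte 1 bit 4; 20 bits remain
Read 2: bits[12:19] width=7 -> value=23 (bin 0010111); offset now 19 = byte 2 bit 3; 13 bits remain
Read 3: bits[19:27] width=8 -> value=131 (bin 10000011); offset now 27 = byte 3 bit 3; 5 bits remain

Answer: value=2217 offset=12
value=23 offset=19
value=131 offset=27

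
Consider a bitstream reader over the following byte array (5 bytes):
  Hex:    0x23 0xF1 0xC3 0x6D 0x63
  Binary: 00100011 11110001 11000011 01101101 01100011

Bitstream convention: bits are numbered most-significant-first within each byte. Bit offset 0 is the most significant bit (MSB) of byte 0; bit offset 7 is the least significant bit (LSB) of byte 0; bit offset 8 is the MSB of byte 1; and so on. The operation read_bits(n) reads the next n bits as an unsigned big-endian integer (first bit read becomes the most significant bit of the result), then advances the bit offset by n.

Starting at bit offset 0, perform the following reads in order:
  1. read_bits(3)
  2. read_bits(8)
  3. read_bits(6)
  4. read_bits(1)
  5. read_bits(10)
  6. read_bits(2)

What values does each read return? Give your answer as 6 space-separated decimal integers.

Answer: 1 31 35 1 54 3

Derivation:
Read 1: bits[0:3] width=3 -> value=1 (bin 001); offset now 3 = byte 0 bit 3; 37 bits remain
Read 2: bits[3:11] width=8 -> value=31 (bin 00011111); offset now 11 = byte 1 bit 3; 29 bits remain
Read 3: bits[11:17] width=6 -> value=35 (bin 100011); offset now 17 = byte 2 bit 1; 23 bits remain
Read 4: bits[17:18] width=1 -> value=1 (bin 1); offset now 18 = byte 2 bit 2; 22 bits remain
Read 5: bits[18:28] width=10 -> value=54 (bin 0000110110); offset now 28 = byte 3 bit 4; 12 bits remain
Read 6: bits[28:30] width=2 -> value=3 (bin 11); offset now 30 = byte 3 bit 6; 10 bits remain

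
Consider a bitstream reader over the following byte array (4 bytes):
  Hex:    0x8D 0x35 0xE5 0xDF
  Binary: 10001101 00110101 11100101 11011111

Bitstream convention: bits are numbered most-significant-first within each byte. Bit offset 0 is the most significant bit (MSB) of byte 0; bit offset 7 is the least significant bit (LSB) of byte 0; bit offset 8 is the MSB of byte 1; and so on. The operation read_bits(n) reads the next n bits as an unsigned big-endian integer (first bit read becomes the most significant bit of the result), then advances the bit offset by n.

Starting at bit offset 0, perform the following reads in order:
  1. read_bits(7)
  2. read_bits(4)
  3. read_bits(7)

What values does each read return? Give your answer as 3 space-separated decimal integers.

Answer: 70 9 87

Derivation:
Read 1: bits[0:7] width=7 -> value=70 (bin 1000110); offset now 7 = byte 0 bit 7; 25 bits remain
Read 2: bits[7:11] width=4 -> value=9 (bin 1001); offset now 11 = byte 1 bit 3; 21 bits remain
Read 3: bits[11:18] width=7 -> value=87 (bin 1010111); offset now 18 = byte 2 bit 2; 14 bits remain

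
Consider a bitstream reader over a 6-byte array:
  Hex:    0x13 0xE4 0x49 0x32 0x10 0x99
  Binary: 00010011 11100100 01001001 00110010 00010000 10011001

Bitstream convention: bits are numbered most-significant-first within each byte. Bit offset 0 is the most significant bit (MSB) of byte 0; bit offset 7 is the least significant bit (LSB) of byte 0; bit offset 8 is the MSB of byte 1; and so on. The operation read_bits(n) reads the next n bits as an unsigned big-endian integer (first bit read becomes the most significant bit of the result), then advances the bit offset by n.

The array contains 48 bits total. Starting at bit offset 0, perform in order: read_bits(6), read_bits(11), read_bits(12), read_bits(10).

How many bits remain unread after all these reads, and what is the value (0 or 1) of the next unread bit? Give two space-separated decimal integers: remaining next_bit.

Answer: 9 0

Derivation:
Read 1: bits[0:6] width=6 -> value=4 (bin 000100); offset now 6 = byte 0 bit 6; 42 bits remain
Read 2: bits[6:17] width=11 -> value=1992 (bin 11111001000); offset now 17 = byte 2 bit 1; 31 bits remain
Read 3: bits[17:29] width=12 -> value=2342 (bin 100100100110); offset now 29 = byte 3 bit 5; 19 bits remain
Read 4: bits[29:39] width=10 -> value=264 (bin 0100001000); offset now 39 = byte 4 bit 7; 9 bits remain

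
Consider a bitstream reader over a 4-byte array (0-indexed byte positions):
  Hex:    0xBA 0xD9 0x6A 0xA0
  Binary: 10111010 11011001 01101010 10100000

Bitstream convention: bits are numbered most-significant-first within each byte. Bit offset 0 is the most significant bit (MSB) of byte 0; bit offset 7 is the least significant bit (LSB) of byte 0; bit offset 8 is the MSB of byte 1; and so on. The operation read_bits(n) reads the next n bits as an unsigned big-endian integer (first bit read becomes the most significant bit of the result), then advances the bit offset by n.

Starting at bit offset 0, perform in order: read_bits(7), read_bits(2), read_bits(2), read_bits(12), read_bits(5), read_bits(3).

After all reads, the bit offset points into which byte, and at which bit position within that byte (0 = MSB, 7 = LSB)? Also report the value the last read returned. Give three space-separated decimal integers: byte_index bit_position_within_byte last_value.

Read 1: bits[0:7] width=7 -> value=93 (bin 1011101); offset now 7 = byte 0 bit 7; 25 bits remain
Read 2: bits[7:9] width=2 -> value=1 (bin 01); offset now 9 = byte 1 bit 1; 23 bits remain
Read 3: bits[9:11] width=2 -> value=2 (bin 10); offset now 11 = byte 1 bit 3; 21 bits remain
Read 4: bits[11:23] width=12 -> value=3253 (bin 110010110101); offset now 23 = byte 2 bit 7; 9 bits remain
Read 5: bits[23:28] width=5 -> value=10 (bin 01010); offset now 28 = byte 3 bit 4; 4 bits remain
Read 6: bits[28:31] width=3 -> value=0 (bin 000); offset now 31 = byte 3 bit 7; 1 bits remain

Answer: 3 7 0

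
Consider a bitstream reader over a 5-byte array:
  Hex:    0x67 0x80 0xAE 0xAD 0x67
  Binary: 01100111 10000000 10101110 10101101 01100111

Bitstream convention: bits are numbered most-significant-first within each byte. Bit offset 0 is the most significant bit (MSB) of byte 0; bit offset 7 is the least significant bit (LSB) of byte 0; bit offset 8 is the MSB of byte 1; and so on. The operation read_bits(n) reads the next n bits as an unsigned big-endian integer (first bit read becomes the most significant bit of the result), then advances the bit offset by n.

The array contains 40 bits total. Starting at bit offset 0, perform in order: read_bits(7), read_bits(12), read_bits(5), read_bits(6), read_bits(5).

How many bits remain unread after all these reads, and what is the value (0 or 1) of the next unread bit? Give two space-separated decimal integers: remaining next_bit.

Read 1: bits[0:7] width=7 -> value=51 (bin 0110011); offset now 7 = byte 0 bit 7; 33 bits remain
Read 2: bits[7:19] width=12 -> value=3077 (bin 110000000101); offset now 19 = byte 2 bit 3; 21 bits remain
Read 3: bits[19:24] width=5 -> value=14 (bin 01110); offset now 24 = byte 3 bit 0; 16 bits remain
Read 4: bits[24:30] width=6 -> value=43 (bin 101011); offset now 30 = byte 3 bit 6; 10 bits remain
Read 5: bits[30:35] width=5 -> value=11 (bin 01011); offset now 35 = byte 4 bit 3; 5 bits remain

Answer: 5 0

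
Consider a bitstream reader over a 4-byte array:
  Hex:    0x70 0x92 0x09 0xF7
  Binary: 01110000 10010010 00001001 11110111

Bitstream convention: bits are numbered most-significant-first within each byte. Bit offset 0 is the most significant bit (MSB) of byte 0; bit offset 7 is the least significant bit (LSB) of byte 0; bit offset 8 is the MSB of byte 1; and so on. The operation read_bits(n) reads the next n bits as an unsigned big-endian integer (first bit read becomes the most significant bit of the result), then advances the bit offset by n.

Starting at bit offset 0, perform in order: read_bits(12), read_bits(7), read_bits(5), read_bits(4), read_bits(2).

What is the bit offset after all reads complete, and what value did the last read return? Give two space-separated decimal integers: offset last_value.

Answer: 30 1

Derivation:
Read 1: bits[0:12] width=12 -> value=1801 (bin 011100001001); offset now 12 = byte 1 bit 4; 20 bits remain
Read 2: bits[12:19] width=7 -> value=16 (bin 0010000); offset now 19 = byte 2 bit 3; 13 bits remain
Read 3: bits[19:24] width=5 -> value=9 (bin 01001); offset now 24 = byte 3 bit 0; 8 bits remain
Read 4: bits[24:28] width=4 -> value=15 (bin 1111); offset now 28 = byte 3 bit 4; 4 bits remain
Read 5: bits[28:30] width=2 -> value=1 (bin 01); offset now 30 = byte 3 bit 6; 2 bits remain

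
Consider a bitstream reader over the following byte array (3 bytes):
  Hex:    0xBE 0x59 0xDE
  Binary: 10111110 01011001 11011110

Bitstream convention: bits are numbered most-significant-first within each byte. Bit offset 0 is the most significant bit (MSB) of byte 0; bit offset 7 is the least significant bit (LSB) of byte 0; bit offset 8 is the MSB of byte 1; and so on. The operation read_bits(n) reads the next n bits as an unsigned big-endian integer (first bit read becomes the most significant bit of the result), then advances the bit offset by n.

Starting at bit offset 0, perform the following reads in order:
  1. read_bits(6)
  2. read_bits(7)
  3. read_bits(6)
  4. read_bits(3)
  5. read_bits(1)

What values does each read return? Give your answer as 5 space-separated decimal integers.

Read 1: bits[0:6] width=6 -> value=47 (bin 101111); offset now 6 = byte 0 bit 6; 18 bits remain
Read 2: bits[6:13] width=7 -> value=75 (bin 1001011); offset now 13 = byte 1 bit 5; 11 bits remain
Read 3: bits[13:19] width=6 -> value=14 (bin 001110); offset now 19 = byte 2 bit 3; 5 bits remain
Read 4: bits[19:22] width=3 -> value=7 (bin 111); offset now 22 = byte 2 bit 6; 2 bits remain
Read 5: bits[22:23] width=1 -> value=1 (bin 1); offset now 23 = byte 2 bit 7; 1 bits remain

Answer: 47 75 14 7 1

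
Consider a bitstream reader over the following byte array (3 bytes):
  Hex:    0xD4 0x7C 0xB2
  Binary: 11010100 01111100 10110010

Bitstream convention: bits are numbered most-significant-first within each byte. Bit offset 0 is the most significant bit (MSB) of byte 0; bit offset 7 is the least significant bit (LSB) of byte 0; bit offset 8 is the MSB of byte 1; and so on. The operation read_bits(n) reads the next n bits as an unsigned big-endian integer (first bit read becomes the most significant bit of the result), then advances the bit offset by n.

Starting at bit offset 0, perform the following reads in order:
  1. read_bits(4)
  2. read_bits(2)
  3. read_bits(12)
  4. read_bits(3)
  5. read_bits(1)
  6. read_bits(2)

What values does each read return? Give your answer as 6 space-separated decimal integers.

Read 1: bits[0:4] width=4 -> value=13 (bin 1101); offset now 4 = byte 0 bit 4; 20 bits remain
Read 2: bits[4:6] width=2 -> value=1 (bin 01); offset now 6 = byte 0 bit 6; 18 bits remain
Read 3: bits[6:18] width=12 -> value=498 (bin 000111110010); offset now 18 = byte 2 bit 2; 6 bits remain
Read 4: bits[18:21] width=3 -> value=6 (bin 110); offset now 21 = byte 2 bit 5; 3 bits remain
Read 5: bits[21:22] width=1 -> value=0 (bin 0); offset now 22 = byte 2 bit 6; 2 bits remain
Read 6: bits[22:24] width=2 -> value=2 (bin 10); offset now 24 = byte 3 bit 0; 0 bits remain

Answer: 13 1 498 6 0 2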